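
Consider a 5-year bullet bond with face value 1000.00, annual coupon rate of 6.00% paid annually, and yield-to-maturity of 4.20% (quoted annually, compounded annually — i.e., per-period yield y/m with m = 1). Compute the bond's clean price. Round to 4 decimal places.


Answer: Price = 1079.6846

Derivation:
Coupon per period c = face * coupon_rate / m = 60.000000
Periods per year m = 1; per-period yield y/m = 0.042000
Number of cashflows N = 5
Cashflows (t years, CF_t, discount factor 1/(1+y/m)^(m*t), PV):
  t = 1.0000: CF_t = 60.000000, DF = 0.959693, PV = 57.581574
  t = 2.0000: CF_t = 60.000000, DF = 0.921010, PV = 55.260628
  t = 3.0000: CF_t = 60.000000, DF = 0.883887, PV = 53.033232
  t = 4.0000: CF_t = 60.000000, DF = 0.848260, PV = 50.895616
  t = 5.0000: CF_t = 1060.000000, DF = 0.814069, PV = 862.913514
Price P = sum_t PV_t = 1079.684563


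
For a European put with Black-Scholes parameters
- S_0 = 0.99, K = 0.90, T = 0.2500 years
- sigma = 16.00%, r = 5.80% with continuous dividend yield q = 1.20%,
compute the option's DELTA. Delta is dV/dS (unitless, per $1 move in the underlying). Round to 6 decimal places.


Answer: Delta = -0.084293

Derivation:
d1 = 1.3751272476; d2 = 1.2951272476
phi(d1) = 0.1549851448; exp(-qT) = 0.9970044955; exp(-rT) = 0.9856046187
N(-d1) = 0.0845459991
Delta = -exp(-qT) * N(-d1) = -0.9970044955 * 0.0845459991 = -0.084293


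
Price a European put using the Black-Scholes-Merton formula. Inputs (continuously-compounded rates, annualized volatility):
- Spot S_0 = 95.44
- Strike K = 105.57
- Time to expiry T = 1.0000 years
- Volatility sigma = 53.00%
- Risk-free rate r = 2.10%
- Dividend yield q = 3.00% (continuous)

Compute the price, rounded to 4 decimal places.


Answer: Price = 26.2869

Derivation:
d1 = (ln(S/K) + (r - q + 0.5*sigma^2) * T) / (sigma * sqrt(T)) = 0.05768592
d2 = d1 - sigma * sqrt(T) = -0.47231408
exp(-rT) = 0.97921896; exp(-qT) = 0.97044553
P = K * exp(-rT) * N(-d2) - S_0 * exp(-qT) * N(-d1)
N(-d1) = 0.47699940; N(-d2) = 0.68164869
P = 105.5700 * 0.97921896 * 0.68164869 - 95.4400 * 0.97044553 * 0.47699940 = 26.2869


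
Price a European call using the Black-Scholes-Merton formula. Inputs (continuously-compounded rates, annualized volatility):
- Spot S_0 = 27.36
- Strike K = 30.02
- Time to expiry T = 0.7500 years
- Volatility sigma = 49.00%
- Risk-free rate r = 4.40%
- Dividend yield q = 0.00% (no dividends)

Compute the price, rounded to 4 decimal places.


d1 = (ln(S/K) + (r - q + 0.5*sigma^2) * T) / (sigma * sqrt(T)) = 0.07129867
d2 = d1 - sigma * sqrt(T) = -0.35305377
exp(-rT) = 0.96753856; exp(-qT) = 1.00000000
C = S_0 * exp(-qT) * N(d1) - K * exp(-rT) * N(d2)
N(d1) = 0.52841997; N(d2) = 0.36202406
C = 27.3600 * 1.00000000 * 0.52841997 - 30.0200 * 0.96753856 * 0.36202406 = 3.9424

Answer: Price = 3.9424


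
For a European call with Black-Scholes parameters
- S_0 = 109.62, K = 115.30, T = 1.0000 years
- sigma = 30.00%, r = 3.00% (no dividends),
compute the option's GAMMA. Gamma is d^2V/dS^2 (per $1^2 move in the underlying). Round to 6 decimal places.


d1 = 0.0816080411; d2 = -0.2183919589
phi(d1) = 0.3976160374; exp(-qT) = 1.0000000000; exp(-rT) = 0.9704455335
Gamma = exp(-qT) * phi(d1) / (S * sigma * sqrt(T)) = 1.0000000000 * 0.3976160374 / (109.6200 * 0.3000 * 1.0000000000) = 0.012091

Answer: Gamma = 0.012091


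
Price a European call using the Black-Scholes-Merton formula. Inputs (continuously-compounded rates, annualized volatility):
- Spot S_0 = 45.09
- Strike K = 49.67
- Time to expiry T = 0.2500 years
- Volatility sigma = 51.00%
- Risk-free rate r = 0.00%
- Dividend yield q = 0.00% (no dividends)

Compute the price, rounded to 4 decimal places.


d1 = (ln(S/K) + (r - q + 0.5*sigma^2) * T) / (sigma * sqrt(T)) = -0.25187505
d2 = d1 - sigma * sqrt(T) = -0.50687505
exp(-rT) = 1.00000000; exp(-qT) = 1.00000000
C = S_0 * exp(-qT) * N(d1) - K * exp(-rT) * N(d2)
N(d1) = 0.40056882; N(d2) = 0.30612125
C = 45.0900 * 1.00000000 * 0.40056882 - 49.6700 * 1.00000000 * 0.30612125 = 2.8566

Answer: Price = 2.8566


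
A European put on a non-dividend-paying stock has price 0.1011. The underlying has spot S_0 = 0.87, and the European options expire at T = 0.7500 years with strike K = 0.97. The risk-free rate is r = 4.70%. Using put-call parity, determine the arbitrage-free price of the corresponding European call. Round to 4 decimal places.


Answer: Call price = 0.0347

Derivation:
Put-call parity: C - P = S_0 * exp(-qT) - K * exp(-rT).
S_0 * exp(-qT) = 0.8700 * 1.00000000 = 0.87000000
K * exp(-rT) = 0.9700 * 0.96536405 = 0.93640312
C = P + S*exp(-qT) - K*exp(-rT)
C = 0.1011 + 0.87000000 - 0.93640312 = 0.0347


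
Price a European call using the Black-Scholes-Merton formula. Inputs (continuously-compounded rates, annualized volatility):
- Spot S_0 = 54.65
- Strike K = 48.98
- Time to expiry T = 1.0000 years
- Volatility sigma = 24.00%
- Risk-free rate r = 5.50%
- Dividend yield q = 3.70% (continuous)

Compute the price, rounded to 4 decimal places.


d1 = (ln(S/K) + (r - q + 0.5*sigma^2) * T) / (sigma * sqrt(T)) = 0.65140485
d2 = d1 - sigma * sqrt(T) = 0.41140485
exp(-rT) = 0.94648515; exp(-qT) = 0.96367614
C = S_0 * exp(-qT) * N(d1) - K * exp(-rT) * N(d2)
N(d1) = 0.74260741; N(d2) = 0.65961215
C = 54.6500 * 0.96367614 * 0.74260741 - 48.9800 * 0.94648515 * 0.65961215 = 8.5305

Answer: Price = 8.5305


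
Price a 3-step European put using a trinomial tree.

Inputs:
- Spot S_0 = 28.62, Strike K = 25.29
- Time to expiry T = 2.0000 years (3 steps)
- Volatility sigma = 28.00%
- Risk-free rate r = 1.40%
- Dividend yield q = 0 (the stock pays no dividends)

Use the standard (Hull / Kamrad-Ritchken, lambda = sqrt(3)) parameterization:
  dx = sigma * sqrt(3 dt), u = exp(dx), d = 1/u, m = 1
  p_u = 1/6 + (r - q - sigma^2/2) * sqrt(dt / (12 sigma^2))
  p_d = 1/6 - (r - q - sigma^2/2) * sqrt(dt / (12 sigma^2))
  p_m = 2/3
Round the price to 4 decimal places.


dt = T/N = 0.666667; dx = sigma*sqrt(3*dt) = 0.395980
u = exp(dx) = 1.485839; d = 1/u = 0.673020
p_u = 0.145453, p_m = 0.666667, p_d = 0.187880
Discount per step: exp(-r*dt) = 0.990710
Stock lattice S(k, j) with j the centered position index:
  k=0: S(0,+0) = 28.6200
  k=1: S(1,-1) = 19.2618; S(1,+0) = 28.6200; S(1,+1) = 42.5247
  k=2: S(2,-2) = 12.9636; S(2,-1) = 19.2618; S(2,+0) = 28.6200; S(2,+1) = 42.5247; S(2,+2) = 63.1849
  k=3: S(3,-3) = 8.7248; S(3,-2) = 12.9636; S(3,-1) = 19.2618; S(3,+0) = 28.6200; S(3,+1) = 42.5247; S(3,+2) = 63.1849; S(3,+3) = 93.8826
Terminal payoffs V(N, j) = max(K - S_T, 0):
  V(3,-3) = 16.565228; V(3,-2) = 12.326390; V(3,-1) = 6.028159; V(3,+0) = 0.000000; V(3,+1) = 0.000000; V(3,+2) = 0.000000; V(3,+3) = 0.000000
Backward induction: V(k, j) = exp(-r*dt) * [p_u * V(k+1, j+1) + p_m * V(k+1, j) + p_d * V(k+1, j-1)]
  V(2,-2) = exp(-r*dt) * [p_u*6.028159 + p_m*12.326390 + p_d*16.565228] = 12.093284
  V(2,-1) = exp(-r*dt) * [p_u*0.000000 + p_m*6.028159 + p_d*12.326390] = 6.275805
  V(2,+0) = exp(-r*dt) * [p_u*0.000000 + p_m*0.000000 + p_d*6.028159] = 1.122048
  V(2,+1) = exp(-r*dt) * [p_u*0.000000 + p_m*0.000000 + p_d*0.000000] = 0.000000
  V(2,+2) = exp(-r*dt) * [p_u*0.000000 + p_m*0.000000 + p_d*0.000000] = 0.000000
  V(1,-1) = exp(-r*dt) * [p_u*1.122048 + p_m*6.275805 + p_d*12.093284] = 6.557669
  V(1,+0) = exp(-r*dt) * [p_u*0.000000 + p_m*1.122048 + p_d*6.275805] = 1.909227
  V(1,+1) = exp(-r*dt) * [p_u*0.000000 + p_m*0.000000 + p_d*1.122048] = 0.208852
  V(0,+0) = exp(-r*dt) * [p_u*0.208852 + p_m*1.909227 + p_d*6.557669] = 2.511698

Answer: Price = V(0,0) = 2.5117


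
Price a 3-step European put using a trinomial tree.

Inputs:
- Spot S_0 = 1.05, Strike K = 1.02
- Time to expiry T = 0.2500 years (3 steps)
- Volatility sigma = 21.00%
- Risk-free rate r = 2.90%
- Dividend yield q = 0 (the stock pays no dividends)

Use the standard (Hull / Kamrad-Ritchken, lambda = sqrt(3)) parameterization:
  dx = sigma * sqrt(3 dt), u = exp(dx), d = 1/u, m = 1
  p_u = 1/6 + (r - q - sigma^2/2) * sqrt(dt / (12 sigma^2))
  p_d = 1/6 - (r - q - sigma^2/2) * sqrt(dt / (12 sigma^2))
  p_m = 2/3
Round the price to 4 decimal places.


dt = T/N = 0.083333; dx = sigma*sqrt(3*dt) = 0.105000
u = exp(dx) = 1.110711; d = 1/u = 0.900325
p_u = 0.169425, p_m = 0.666667, p_d = 0.163909
Discount per step: exp(-r*dt) = 0.997586
Stock lattice S(k, j) with j the centered position index:
  k=0: S(0,+0) = 1.0500
  k=1: S(1,-1) = 0.9453; S(1,+0) = 1.0500; S(1,+1) = 1.1662
  k=2: S(2,-2) = 0.8511; S(2,-1) = 0.9453; S(2,+0) = 1.0500; S(2,+1) = 1.1662; S(2,+2) = 1.2954
  k=3: S(3,-3) = 0.7663; S(3,-2) = 0.8511; S(3,-1) = 0.9453; S(3,+0) = 1.0500; S(3,+1) = 1.1662; S(3,+2) = 1.2954; S(3,+3) = 1.4388
Terminal payoffs V(N, j) = max(K - S_T, 0):
  V(3,-3) = 0.253722; V(3,-2) = 0.168887; V(3,-1) = 0.074659; V(3,+0) = 0.000000; V(3,+1) = 0.000000; V(3,+2) = 0.000000; V(3,+3) = 0.000000
Backward induction: V(k, j) = exp(-r*dt) * [p_u * V(k+1, j+1) + p_m * V(k+1, j) + p_d * V(k+1, j-1)]
  V(2,-2) = exp(-r*dt) * [p_u*0.074659 + p_m*0.168887 + p_d*0.253722] = 0.166425
  V(2,-1) = exp(-r*dt) * [p_u*0.000000 + p_m*0.074659 + p_d*0.168887] = 0.077268
  V(2,+0) = exp(-r*dt) * [p_u*0.000000 + p_m*0.000000 + p_d*0.074659] = 0.012208
  V(2,+1) = exp(-r*dt) * [p_u*0.000000 + p_m*0.000000 + p_d*0.000000] = 0.000000
  V(2,+2) = exp(-r*dt) * [p_u*0.000000 + p_m*0.000000 + p_d*0.000000] = 0.000000
  V(1,-1) = exp(-r*dt) * [p_u*0.012208 + p_m*0.077268 + p_d*0.166425] = 0.080663
  V(1,+0) = exp(-r*dt) * [p_u*0.000000 + p_m*0.012208 + p_d*0.077268] = 0.020753
  V(1,+1) = exp(-r*dt) * [p_u*0.000000 + p_m*0.000000 + p_d*0.012208] = 0.001996
  V(0,+0) = exp(-r*dt) * [p_u*0.001996 + p_m*0.020753 + p_d*0.080663] = 0.027329

Answer: Price = V(0,0) = 0.0273


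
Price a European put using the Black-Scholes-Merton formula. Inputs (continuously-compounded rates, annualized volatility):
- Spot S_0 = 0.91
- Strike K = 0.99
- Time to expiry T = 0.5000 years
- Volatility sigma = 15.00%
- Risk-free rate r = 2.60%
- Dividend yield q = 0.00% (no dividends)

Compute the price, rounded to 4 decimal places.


d1 = (ln(S/K) + (r - q + 0.5*sigma^2) * T) / (sigma * sqrt(T)) = -0.61881595
d2 = d1 - sigma * sqrt(T) = -0.72488197
exp(-rT) = 0.98708414; exp(-qT) = 1.00000000
P = K * exp(-rT) * N(-d2) - S_0 * exp(-qT) * N(-d1)
N(-d1) = 0.73198119; N(-d2) = 0.76573778
P = 0.9900 * 0.98708414 * 0.76573778 - 0.9100 * 1.00000000 * 0.73198119 = 0.0822

Answer: Price = 0.0822


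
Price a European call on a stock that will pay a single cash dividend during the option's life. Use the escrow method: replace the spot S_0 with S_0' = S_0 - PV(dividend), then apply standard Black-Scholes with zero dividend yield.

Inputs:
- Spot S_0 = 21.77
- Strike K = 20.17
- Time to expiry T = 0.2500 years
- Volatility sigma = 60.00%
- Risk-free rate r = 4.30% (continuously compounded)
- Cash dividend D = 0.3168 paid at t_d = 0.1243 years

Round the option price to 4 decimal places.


Answer: Price = 3.2902

Derivation:
PV(D) = D * exp(-r * t_d) = 0.3168 * 0.99466936 = 0.31511125
S_0' = S_0 - PV(D) = 21.7700 - 0.31511125 = 21.45488875
d1 = (ln(S_0'/K) + (r + sigma^2/2)*T) / (sigma*sqrt(T)) = 0.39168727
d2 = d1 - sigma*sqrt(T) = 0.09168727
exp(-rT) = 0.98930757
N(d1) = 0.65235535; N(d2) = 0.53652674
C = S_0' * N(d1) - K * exp(-rT) * N(d2) = 21.45488875 * 0.65235535 - 20.1700 * 0.98930757 * 0.53652674 = 3.2902


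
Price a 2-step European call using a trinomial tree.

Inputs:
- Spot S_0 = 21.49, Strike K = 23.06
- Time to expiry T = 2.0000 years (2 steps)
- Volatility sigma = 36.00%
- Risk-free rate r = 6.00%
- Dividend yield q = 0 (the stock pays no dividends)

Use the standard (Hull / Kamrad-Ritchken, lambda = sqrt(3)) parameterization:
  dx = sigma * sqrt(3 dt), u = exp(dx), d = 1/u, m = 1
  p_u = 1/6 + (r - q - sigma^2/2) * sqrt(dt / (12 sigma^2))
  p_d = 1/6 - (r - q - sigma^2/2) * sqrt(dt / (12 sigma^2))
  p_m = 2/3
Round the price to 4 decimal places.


dt = T/N = 1.000000; dx = sigma*sqrt(3*dt) = 0.623538
u = exp(dx) = 1.865517; d = 1/u = 0.536044
p_u = 0.162818, p_m = 0.666667, p_d = 0.170516
Discount per step: exp(-r*dt) = 0.941765
Stock lattice S(k, j) with j the centered position index:
  k=0: S(0,+0) = 21.4900
  k=1: S(1,-1) = 11.5196; S(1,+0) = 21.4900; S(1,+1) = 40.0900
  k=2: S(2,-2) = 6.1750; S(2,-1) = 11.5196; S(2,+0) = 21.4900; S(2,+1) = 40.0900; S(2,+2) = 74.7885
Terminal payoffs V(N, j) = max(S_T - K, 0):
  V(2,-2) = 0.000000; V(2,-1) = 0.000000; V(2,+0) = 0.000000; V(2,+1) = 17.029963; V(2,+2) = 51.728512
Backward induction: V(k, j) = exp(-r*dt) * [p_u * V(k+1, j+1) + p_m * V(k+1, j) + p_d * V(k+1, j-1)]
  V(1,-1) = exp(-r*dt) * [p_u*0.000000 + p_m*0.000000 + p_d*0.000000] = 0.000000
  V(1,+0) = exp(-r*dt) * [p_u*17.029963 + p_m*0.000000 + p_d*0.000000] = 2.611305
  V(1,+1) = exp(-r*dt) * [p_u*51.728512 + p_m*17.029963 + p_d*0.000000] = 18.623981
  V(0,+0) = exp(-r*dt) * [p_u*18.623981 + p_m*2.611305 + p_d*0.000000] = 4.495214

Answer: Price = V(0,0) = 4.4952


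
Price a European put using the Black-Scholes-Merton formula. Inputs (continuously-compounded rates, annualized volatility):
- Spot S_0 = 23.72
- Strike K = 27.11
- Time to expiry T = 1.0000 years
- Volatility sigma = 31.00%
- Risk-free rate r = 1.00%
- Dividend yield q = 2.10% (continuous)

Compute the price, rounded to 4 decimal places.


d1 = (ln(S/K) + (r - q + 0.5*sigma^2) * T) / (sigma * sqrt(T)) = -0.31140029
d2 = d1 - sigma * sqrt(T) = -0.62140029
exp(-rT) = 0.99004983; exp(-qT) = 0.97921896
P = K * exp(-rT) * N(-d2) - S_0 * exp(-qT) * N(-d1)
N(-d1) = 0.62225183; N(-d2) = 0.73283186
P = 27.1100 * 0.99004983 * 0.73283186 - 23.7200 * 0.97921896 * 0.62225183 = 5.2163

Answer: Price = 5.2163


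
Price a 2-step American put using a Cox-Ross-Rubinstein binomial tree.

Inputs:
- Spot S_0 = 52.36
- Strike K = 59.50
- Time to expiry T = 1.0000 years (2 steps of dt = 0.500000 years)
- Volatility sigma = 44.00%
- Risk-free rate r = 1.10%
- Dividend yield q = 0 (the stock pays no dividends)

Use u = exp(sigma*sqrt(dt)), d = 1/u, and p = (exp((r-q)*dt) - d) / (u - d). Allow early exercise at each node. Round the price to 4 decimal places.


Answer: Price = V(0,0) = 13.6833

Derivation:
dt = T/N = 0.500000
u = exp(sigma*sqrt(dt)) = 1.364963; d = 1/u = 0.732621
p = (exp((r-q)*dt) - d) / (u - d) = 0.431561
Discount per step: exp(-r*dt) = 0.994515
Stock lattice S(k, i) with i counting down-moves:
  k=0: S(0,0) = 52.3600
  k=1: S(1,0) = 71.4694; S(1,1) = 38.3600
  k=2: S(2,0) = 97.5531; S(2,1) = 52.3600; S(2,2) = 28.1034
Terminal payoffs V(N, i) = max(K - S_T, 0):
  V(2,0) = 0.000000; V(2,1) = 7.140000; V(2,2) = 31.396645
Backward induction: V(k, i) = exp(-r*dt) * [p * V(k+1, i) + (1-p) * V(k+1, i+1)]; then take max(V_cont, immediate exercise) for American.
  V(1,0) = exp(-r*dt) * [p*0.000000 + (1-p)*7.140000] = 4.036390; exercise = 0.000000; V(1,0) = max -> 4.036390
  V(1,1) = exp(-r*dt) * [p*7.140000 + (1-p)*31.396645] = 20.813621; exercise = 21.139973; V(1,1) = max -> 21.139973
  V(0,0) = exp(-r*dt) * [p*4.036390 + (1-p)*21.139973] = 13.683260; exercise = 7.140000; V(0,0) = max -> 13.683260


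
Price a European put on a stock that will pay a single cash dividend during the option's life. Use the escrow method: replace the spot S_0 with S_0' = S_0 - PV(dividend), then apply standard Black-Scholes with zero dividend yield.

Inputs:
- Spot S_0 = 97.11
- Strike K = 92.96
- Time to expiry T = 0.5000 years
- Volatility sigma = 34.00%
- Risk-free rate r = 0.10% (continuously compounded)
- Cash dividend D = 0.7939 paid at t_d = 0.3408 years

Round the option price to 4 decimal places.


Answer: Price = 7.4521

Derivation:
PV(D) = D * exp(-r * t_d) = 0.7939 * 0.99965926 = 0.79362948
S_0' = S_0 - PV(D) = 97.1100 - 0.79362948 = 96.31637052
d1 = (ln(S_0'/K) + (r + sigma^2/2)*T) / (sigma*sqrt(T)) = 0.26981950
d2 = d1 - sigma*sqrt(T) = 0.02940319
exp(-rT) = 0.99950012
N(-d1) = 0.39364956; N(-d2) = 0.48827151
P = K * exp(-rT) * N(-d2) - S_0' * N(-d1) = 92.9600 * 0.99950012 * 0.48827151 - 96.31637052 * 0.39364956 = 7.4521


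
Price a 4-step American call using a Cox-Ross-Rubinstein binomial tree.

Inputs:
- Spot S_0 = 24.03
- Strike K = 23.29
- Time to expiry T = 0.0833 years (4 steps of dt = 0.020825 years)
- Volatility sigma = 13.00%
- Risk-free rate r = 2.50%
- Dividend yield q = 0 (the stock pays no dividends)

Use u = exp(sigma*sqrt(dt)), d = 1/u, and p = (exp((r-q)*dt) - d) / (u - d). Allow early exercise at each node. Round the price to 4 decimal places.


Answer: Price = V(0,0) = 0.8810

Derivation:
dt = T/N = 0.020825
u = exp(sigma*sqrt(dt)) = 1.018937; d = 1/u = 0.981415
p = (exp((r-q)*dt) - d) / (u - d) = 0.509189
Discount per step: exp(-r*dt) = 0.999480
Stock lattice S(k, i) with i counting down-moves:
  k=0: S(0,0) = 24.0300
  k=1: S(1,0) = 24.4851; S(1,1) = 23.5834
  k=2: S(2,0) = 24.9487; S(2,1) = 24.0300; S(2,2) = 23.1451
  k=3: S(3,0) = 25.4212; S(3,1) = 24.4851; S(3,2) = 23.5834; S(3,3) = 22.7149
  k=4: S(4,0) = 25.9026; S(4,1) = 24.9487; S(4,2) = 24.0300; S(4,3) = 23.1451; S(4,4) = 22.2928
Terminal payoffs V(N, i) = max(S_T - K, 0):
  V(4,0) = 2.612606; V(4,1) = 1.658740; V(4,2) = 0.740000; V(4,3) = 0.000000; V(4,4) = 0.000000
Backward induction: V(k, i) = exp(-r*dt) * [p * V(k+1, i) + (1-p) * V(k+1, i+1)]; then take max(V_cont, immediate exercise) for American.
  V(3,0) = exp(-r*dt) * [p*2.612606 + (1-p)*1.658740] = 2.143321; exercise = 2.131199; V(3,0) = max -> 2.143321
  V(3,1) = exp(-r*dt) * [p*1.658740 + (1-p)*0.740000] = 1.207183; exercise = 1.195061; V(3,1) = max -> 1.207183
  V(3,2) = exp(-r*dt) * [p*0.740000 + (1-p)*0.000000] = 0.376604; exercise = 0.293396; V(3,2) = max -> 0.376604
  V(3,3) = exp(-r*dt) * [p*0.000000 + (1-p)*0.000000] = 0.000000; exercise = 0.000000; V(3,3) = max -> 0.000000
  V(2,0) = exp(-r*dt) * [p*2.143321 + (1-p)*1.207183] = 1.682978; exercise = 1.658740; V(2,0) = max -> 1.682978
  V(2,1) = exp(-r*dt) * [p*1.207183 + (1-p)*0.376604] = 0.799109; exercise = 0.740000; V(2,1) = max -> 0.799109
  V(2,2) = exp(-r*dt) * [p*0.376604 + (1-p)*0.000000] = 0.191662; exercise = 0.000000; V(2,2) = max -> 0.191662
  V(1,0) = exp(-r*dt) * [p*1.682978 + (1-p)*0.799109] = 1.248515; exercise = 1.195061; V(1,0) = max -> 1.248515
  V(1,1) = exp(-r*dt) * [p*0.799109 + (1-p)*0.191662] = 0.500707; exercise = 0.293396; V(1,1) = max -> 0.500707
  V(0,0) = exp(-r*dt) * [p*1.248515 + (1-p)*0.500707] = 0.881024; exercise = 0.740000; V(0,0) = max -> 0.881024


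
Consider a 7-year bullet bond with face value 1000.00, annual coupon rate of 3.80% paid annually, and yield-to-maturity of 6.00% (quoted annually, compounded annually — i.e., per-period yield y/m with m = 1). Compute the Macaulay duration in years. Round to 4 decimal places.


Answer: Macaulay duration = 6.2183 years

Derivation:
Coupon per period c = face * coupon_rate / m = 38.000000
Periods per year m = 1; per-period yield y/m = 0.060000
Number of cashflows N = 7
Cashflows (t years, CF_t, discount factor 1/(1+y/m)^(m*t), PV):
  t = 1.0000: CF_t = 38.000000, DF = 0.943396, PV = 35.849057
  t = 2.0000: CF_t = 38.000000, DF = 0.889996, PV = 33.819865
  t = 3.0000: CF_t = 38.000000, DF = 0.839619, PV = 31.905533
  t = 4.0000: CF_t = 38.000000, DF = 0.792094, PV = 30.099559
  t = 5.0000: CF_t = 38.000000, DF = 0.747258, PV = 28.395811
  t = 6.0000: CF_t = 38.000000, DF = 0.704961, PV = 26.788501
  t = 7.0000: CF_t = 1038.000000, DF = 0.665057, PV = 690.329284
Price P = sum_t PV_t = 877.187608
Macaulay numerator sum_t t * PV_t:
  t * PV_t at t = 1.0000: 35.849057
  t * PV_t at t = 2.0000: 67.639729
  t * PV_t at t = 3.0000: 95.716598
  t * PV_t at t = 4.0000: 120.398237
  t * PV_t at t = 5.0000: 141.979053
  t * PV_t at t = 6.0000: 160.731003
  t * PV_t at t = 7.0000: 4832.304988
Macaulay duration D = (sum_t t * PV_t) / P = 5454.618665 / 877.187608 = 6.218303


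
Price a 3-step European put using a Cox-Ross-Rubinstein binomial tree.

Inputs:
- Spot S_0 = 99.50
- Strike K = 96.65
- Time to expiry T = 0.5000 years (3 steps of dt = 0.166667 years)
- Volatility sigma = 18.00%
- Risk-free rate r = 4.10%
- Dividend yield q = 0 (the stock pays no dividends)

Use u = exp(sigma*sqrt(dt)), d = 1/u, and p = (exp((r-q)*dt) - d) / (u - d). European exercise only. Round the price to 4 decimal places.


Answer: Price = V(0,0) = 3.1827

Derivation:
dt = T/N = 0.166667
u = exp(sigma*sqrt(dt)) = 1.076252; d = 1/u = 0.929150
p = (exp((r-q)*dt) - d) / (u - d) = 0.528249
Discount per step: exp(-r*dt) = 0.993190
Stock lattice S(k, i) with i counting down-moves:
  k=0: S(0,0) = 99.5000
  k=1: S(1,0) = 107.0871; S(1,1) = 92.4505
  k=2: S(2,0) = 115.2527; S(2,1) = 99.5000; S(2,2) = 85.9004
  k=3: S(3,0) = 124.0409; S(3,1) = 107.0871; S(3,2) = 92.4505; S(3,3) = 79.8144
Terminal payoffs V(N, i) = max(K - S_T, 0):
  V(3,0) = 0.000000; V(3,1) = 0.000000; V(3,2) = 4.199538; V(3,3) = 16.835630
Backward induction: V(k, i) = exp(-r*dt) * [p * V(k+1, i) + (1-p) * V(k+1, i+1)].
  V(2,0) = exp(-r*dt) * [p*0.000000 + (1-p)*0.000000] = 0.000000
  V(2,1) = exp(-r*dt) * [p*0.000000 + (1-p)*4.199538] = 1.967644
  V(2,2) = exp(-r*dt) * [p*4.199538 + (1-p)*16.835630] = 10.091429
  V(1,0) = exp(-r*dt) * [p*0.000000 + (1-p)*1.967644] = 0.921916
  V(1,1) = exp(-r*dt) * [p*1.967644 + (1-p)*10.091429] = 5.760547
  V(0,0) = exp(-r*dt) * [p*0.921916 + (1-p)*5.760547] = 3.182720


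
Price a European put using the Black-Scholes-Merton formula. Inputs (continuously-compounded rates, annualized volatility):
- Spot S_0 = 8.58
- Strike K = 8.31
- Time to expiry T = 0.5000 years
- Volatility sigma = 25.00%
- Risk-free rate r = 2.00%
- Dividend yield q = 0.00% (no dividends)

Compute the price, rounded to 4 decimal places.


Answer: Price = 0.4321

Derivation:
d1 = (ln(S/K) + (r - q + 0.5*sigma^2) * T) / (sigma * sqrt(T)) = 0.32583087
d2 = d1 - sigma * sqrt(T) = 0.14905418
exp(-rT) = 0.99004983; exp(-qT) = 1.00000000
P = K * exp(-rT) * N(-d2) - S_0 * exp(-qT) * N(-d1)
N(-d1) = 0.37227616; N(-d2) = 0.44075544
P = 8.3100 * 0.99004983 * 0.44075544 - 8.5800 * 1.00000000 * 0.37227616 = 0.4321


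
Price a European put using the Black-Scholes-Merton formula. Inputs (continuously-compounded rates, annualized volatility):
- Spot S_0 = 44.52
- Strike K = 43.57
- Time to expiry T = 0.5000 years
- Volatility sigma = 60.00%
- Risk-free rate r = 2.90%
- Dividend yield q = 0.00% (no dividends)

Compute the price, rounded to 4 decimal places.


Answer: Price = 6.5842

Derivation:
d1 = (ln(S/K) + (r - q + 0.5*sigma^2) * T) / (sigma * sqrt(T)) = 0.29714910
d2 = d1 - sigma * sqrt(T) = -0.12711497
exp(-rT) = 0.98560462; exp(-qT) = 1.00000000
P = K * exp(-rT) * N(-d2) - S_0 * exp(-qT) * N(-d1)
N(-d1) = 0.38317634; N(-d2) = 0.55057530
P = 43.5700 * 0.98560462 * 0.55057530 - 44.5200 * 1.00000000 * 0.38317634 = 6.5842


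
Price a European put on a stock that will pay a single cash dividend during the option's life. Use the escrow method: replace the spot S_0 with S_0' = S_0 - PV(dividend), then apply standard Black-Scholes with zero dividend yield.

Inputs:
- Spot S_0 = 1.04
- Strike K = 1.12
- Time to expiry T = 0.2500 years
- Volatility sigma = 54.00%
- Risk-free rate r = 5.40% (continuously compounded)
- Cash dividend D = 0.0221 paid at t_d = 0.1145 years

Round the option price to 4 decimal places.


PV(D) = D * exp(-r * t_d) = 0.0221 * 0.99383608 = 0.02196378
S_0' = S_0 - PV(D) = 1.0400 - 0.02196378 = 1.01803622
d1 = (ln(S_0'/K) + (r + sigma^2/2)*T) / (sigma*sqrt(T)) = -0.16853032
d2 = d1 - sigma*sqrt(T) = -0.43853032
exp(-rT) = 0.98659072
N(-d1) = 0.56691695; N(-d2) = 0.66949905
P = K * exp(-rT) * N(-d2) - S_0' * N(-d1) = 1.1200 * 0.98659072 * 0.66949905 - 1.01803622 * 0.56691695 = 0.1626

Answer: Price = 0.1626


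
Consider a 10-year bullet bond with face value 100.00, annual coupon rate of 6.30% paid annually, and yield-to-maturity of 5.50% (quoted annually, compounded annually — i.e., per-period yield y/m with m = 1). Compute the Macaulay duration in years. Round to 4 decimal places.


Coupon per period c = face * coupon_rate / m = 6.300000
Periods per year m = 1; per-period yield y/m = 0.055000
Number of cashflows N = 10
Cashflows (t years, CF_t, discount factor 1/(1+y/m)^(m*t), PV):
  t = 1.0000: CF_t = 6.300000, DF = 0.947867, PV = 5.971564
  t = 2.0000: CF_t = 6.300000, DF = 0.898452, PV = 5.660250
  t = 3.0000: CF_t = 6.300000, DF = 0.851614, PV = 5.365166
  t = 4.0000: CF_t = 6.300000, DF = 0.807217, PV = 5.085465
  t = 5.0000: CF_t = 6.300000, DF = 0.765134, PV = 4.820346
  t = 6.0000: CF_t = 6.300000, DF = 0.725246, PV = 4.569049
  t = 7.0000: CF_t = 6.300000, DF = 0.687437, PV = 4.330852
  t = 8.0000: CF_t = 6.300000, DF = 0.651599, PV = 4.105073
  t = 9.0000: CF_t = 6.300000, DF = 0.617629, PV = 3.891064
  t = 10.0000: CF_t = 106.300000, DF = 0.585431, PV = 62.231271
Price P = sum_t PV_t = 106.030101
Macaulay numerator sum_t t * PV_t:
  t * PV_t at t = 1.0000: 5.971564
  t * PV_t at t = 2.0000: 11.320500
  t * PV_t at t = 3.0000: 16.095498
  t * PV_t at t = 4.0000: 20.341862
  t * PV_t at t = 5.0000: 24.101732
  t * PV_t at t = 6.0000: 27.414292
  t * PV_t at t = 7.0000: 30.315963
  t * PV_t at t = 8.0000: 32.840583
  t * PV_t at t = 9.0000: 35.019579
  t * PV_t at t = 10.0000: 622.312706
Macaulay duration D = (sum_t t * PV_t) / P = 825.734281 / 106.030101 = 7.787735

Answer: Macaulay duration = 7.7877 years


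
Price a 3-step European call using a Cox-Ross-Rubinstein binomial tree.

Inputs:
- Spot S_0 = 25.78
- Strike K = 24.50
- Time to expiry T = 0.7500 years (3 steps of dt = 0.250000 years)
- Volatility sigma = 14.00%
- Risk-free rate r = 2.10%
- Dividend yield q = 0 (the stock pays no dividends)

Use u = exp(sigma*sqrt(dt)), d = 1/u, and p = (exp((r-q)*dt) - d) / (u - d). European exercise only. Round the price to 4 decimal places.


Answer: Price = V(0,0) = 2.2187

Derivation:
dt = T/N = 0.250000
u = exp(sigma*sqrt(dt)) = 1.072508; d = 1/u = 0.932394
p = (exp((r-q)*dt) - d) / (u - d) = 0.520075
Discount per step: exp(-r*dt) = 0.994764
Stock lattice S(k, i) with i counting down-moves:
  k=0: S(0,0) = 25.7800
  k=1: S(1,0) = 27.6493; S(1,1) = 24.0371
  k=2: S(2,0) = 29.6541; S(2,1) = 25.7800; S(2,2) = 22.4121
  k=3: S(3,0) = 31.8042; S(3,1) = 27.6493; S(3,2) = 24.0371; S(3,3) = 20.8969
Terminal payoffs V(N, i) = max(S_T - K, 0):
  V(3,0) = 7.304220; V(3,1) = 3.149261; V(3,2) = 0.000000; V(3,3) = 0.000000
Backward induction: V(k, i) = exp(-r*dt) * [p * V(k+1, i) + (1-p) * V(k+1, i+1)].
  V(2,0) = exp(-r*dt) * [p*7.304220 + (1-p)*3.149261] = 5.282346
  V(2,1) = exp(-r*dt) * [p*3.149261 + (1-p)*0.000000] = 1.629276
  V(2,2) = exp(-r*dt) * [p*0.000000 + (1-p)*0.000000] = 0.000000
  V(1,0) = exp(-r*dt) * [p*5.282346 + (1-p)*1.629276] = 3.510667
  V(1,1) = exp(-r*dt) * [p*1.629276 + (1-p)*0.000000] = 0.842909
  V(0,0) = exp(-r*dt) * [p*3.510667 + (1-p)*0.842909] = 2.218665


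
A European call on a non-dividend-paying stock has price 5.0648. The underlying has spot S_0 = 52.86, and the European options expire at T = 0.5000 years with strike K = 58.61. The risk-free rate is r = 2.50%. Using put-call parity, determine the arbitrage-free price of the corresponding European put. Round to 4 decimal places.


Answer: Put price = 10.0867

Derivation:
Put-call parity: C - P = S_0 * exp(-qT) - K * exp(-rT).
S_0 * exp(-qT) = 52.8600 * 1.00000000 = 52.86000000
K * exp(-rT) = 58.6100 * 0.98757780 = 57.88193489
P = C - S*exp(-qT) + K*exp(-rT)
P = 5.0648 - 52.86000000 + 57.88193489 = 10.0867


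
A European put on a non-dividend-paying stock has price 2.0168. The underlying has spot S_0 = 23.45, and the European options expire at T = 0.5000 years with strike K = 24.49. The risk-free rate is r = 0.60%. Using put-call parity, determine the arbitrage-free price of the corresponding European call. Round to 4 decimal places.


Answer: Call price = 1.0502

Derivation:
Put-call parity: C - P = S_0 * exp(-qT) - K * exp(-rT).
S_0 * exp(-qT) = 23.4500 * 1.00000000 = 23.45000000
K * exp(-rT) = 24.4900 * 0.99700450 = 24.41664009
C = P + S*exp(-qT) - K*exp(-rT)
C = 2.0168 + 23.45000000 - 24.41664009 = 1.0502


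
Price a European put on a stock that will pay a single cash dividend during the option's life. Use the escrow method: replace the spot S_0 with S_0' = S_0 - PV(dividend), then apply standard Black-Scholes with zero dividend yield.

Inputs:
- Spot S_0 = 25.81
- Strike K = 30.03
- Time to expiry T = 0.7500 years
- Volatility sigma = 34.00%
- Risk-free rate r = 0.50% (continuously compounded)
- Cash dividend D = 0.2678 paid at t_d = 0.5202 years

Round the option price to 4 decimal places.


PV(D) = D * exp(-r * t_d) = 0.2678 * 0.99740238 = 0.26710436
S_0' = S_0 - PV(D) = 25.8100 - 0.26710436 = 25.54289564
d1 = (ln(S_0'/K) + (r + sigma^2/2)*T) / (sigma*sqrt(T)) = -0.38966953
d2 = d1 - sigma*sqrt(T) = -0.68411816
exp(-rT) = 0.99625702
N(-d1) = 0.65160953; N(-d2) = 0.75304972
P = K * exp(-rT) * N(-d2) - S_0' * N(-d1) = 30.0300 * 0.99625702 * 0.75304972 - 25.54289564 * 0.65160953 = 5.8854

Answer: Price = 5.8854


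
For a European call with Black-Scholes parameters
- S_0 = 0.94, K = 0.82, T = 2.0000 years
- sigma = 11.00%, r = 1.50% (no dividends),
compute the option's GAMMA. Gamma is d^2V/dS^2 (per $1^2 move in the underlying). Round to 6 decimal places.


Answer: Gamma = 1.410624

Derivation:
d1 = 1.1485698403; d2 = 0.9930063485
phi(d1) = 0.2062750365; exp(-qT) = 1.0000000000; exp(-rT) = 0.9704455335
Gamma = exp(-qT) * phi(d1) / (S * sigma * sqrt(T)) = 1.0000000000 * 0.2062750365 / (0.9400 * 0.1100 * 1.4142135624) = 1.410624


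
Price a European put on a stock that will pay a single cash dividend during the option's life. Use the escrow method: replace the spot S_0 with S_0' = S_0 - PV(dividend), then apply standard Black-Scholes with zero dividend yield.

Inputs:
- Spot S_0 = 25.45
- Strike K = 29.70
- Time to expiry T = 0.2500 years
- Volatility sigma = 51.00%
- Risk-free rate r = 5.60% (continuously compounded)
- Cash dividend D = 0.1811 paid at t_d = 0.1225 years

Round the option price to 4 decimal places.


Answer: Price = 5.2232

Derivation:
PV(D) = D * exp(-r * t_d) = 0.1811 * 0.99316348 = 0.17986191
S_0' = S_0 - PV(D) = 25.4500 - 0.17986191 = 25.27013809
d1 = (ln(S_0'/K) + (r + sigma^2/2)*T) / (sigma*sqrt(T)) = -0.45102416
d2 = d1 - sigma*sqrt(T) = -0.70602416
exp(-rT) = 0.98609754
N(-d1) = 0.67401393; N(-d2) = 0.75991344
P = K * exp(-rT) * N(-d2) - S_0' * N(-d1) = 29.7000 * 0.98609754 * 0.75991344 - 25.27013809 * 0.67401393 = 5.2232


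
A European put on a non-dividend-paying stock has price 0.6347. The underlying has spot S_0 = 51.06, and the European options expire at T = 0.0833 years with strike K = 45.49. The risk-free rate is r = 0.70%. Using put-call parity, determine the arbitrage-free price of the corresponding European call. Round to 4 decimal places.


Answer: Call price = 6.2312

Derivation:
Put-call parity: C - P = S_0 * exp(-qT) - K * exp(-rT).
S_0 * exp(-qT) = 51.0600 * 1.00000000 = 51.06000000
K * exp(-rT) = 45.4900 * 0.99941707 = 45.46348251
C = P + S*exp(-qT) - K*exp(-rT)
C = 0.6347 + 51.06000000 - 45.46348251 = 6.2312


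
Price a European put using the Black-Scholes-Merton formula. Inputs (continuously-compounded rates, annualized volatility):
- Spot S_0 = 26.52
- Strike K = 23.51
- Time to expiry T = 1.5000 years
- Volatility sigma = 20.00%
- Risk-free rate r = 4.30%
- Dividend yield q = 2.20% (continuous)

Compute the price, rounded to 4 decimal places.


Answer: Price = 0.9465

Derivation:
d1 = (ln(S/K) + (r - q + 0.5*sigma^2) * T) / (sigma * sqrt(T)) = 0.74290290
d2 = d1 - sigma * sqrt(T) = 0.49795392
exp(-rT) = 0.93753611; exp(-qT) = 0.96753856
P = K * exp(-rT) * N(-d2) - S_0 * exp(-qT) * N(-d1)
N(-d1) = 0.22877024; N(-d2) = 0.30925826
P = 23.5100 * 0.93753611 * 0.30925826 - 26.5200 * 0.96753856 * 0.22877024 = 0.9465


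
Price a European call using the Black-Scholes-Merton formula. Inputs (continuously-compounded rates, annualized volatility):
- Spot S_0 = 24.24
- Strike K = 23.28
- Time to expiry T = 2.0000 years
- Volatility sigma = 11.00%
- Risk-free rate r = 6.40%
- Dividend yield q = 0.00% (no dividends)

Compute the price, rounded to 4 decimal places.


d1 = (ln(S/K) + (r - q + 0.5*sigma^2) * T) / (sigma * sqrt(T)) = 1.16035926
d2 = d1 - sigma * sqrt(T) = 1.00479577
exp(-rT) = 0.87985338; exp(-qT) = 1.00000000
C = S_0 * exp(-qT) * N(d1) - K * exp(-rT) * N(d2)
N(d1) = 0.87704872; N(d2) = 0.84250240
C = 24.2400 * 1.00000000 * 0.87704872 - 23.2800 * 0.87985338 * 0.84250240 = 4.0027

Answer: Price = 4.0027


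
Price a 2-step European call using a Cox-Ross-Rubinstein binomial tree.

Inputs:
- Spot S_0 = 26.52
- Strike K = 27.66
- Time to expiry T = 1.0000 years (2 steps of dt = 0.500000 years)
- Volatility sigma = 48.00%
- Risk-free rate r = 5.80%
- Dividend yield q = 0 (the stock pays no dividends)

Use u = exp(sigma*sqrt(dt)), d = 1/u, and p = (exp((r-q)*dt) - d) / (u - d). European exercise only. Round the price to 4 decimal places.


Answer: Price = V(0,0) = 4.8847

Derivation:
dt = T/N = 0.500000
u = exp(sigma*sqrt(dt)) = 1.404121; d = 1/u = 0.712189
p = (exp((r-q)*dt) - d) / (u - d) = 0.458478
Discount per step: exp(-r*dt) = 0.971416
Stock lattice S(k, i) with i counting down-moves:
  k=0: S(0,0) = 26.5200
  k=1: S(1,0) = 37.2373; S(1,1) = 18.8873
  k=2: S(2,0) = 52.2856; S(2,1) = 26.5200; S(2,2) = 13.4513
Terminal payoffs V(N, i) = max(S_T - K, 0):
  V(2,0) = 24.625635; V(2,1) = 0.000000; V(2,2) = 0.000000
Backward induction: V(k, i) = exp(-r*dt) * [p * V(k+1, i) + (1-p) * V(k+1, i+1)].
  V(1,0) = exp(-r*dt) * [p*24.625635 + (1-p)*0.000000] = 10.967591
  V(1,1) = exp(-r*dt) * [p*0.000000 + (1-p)*0.000000] = 0.000000
  V(0,0) = exp(-r*dt) * [p*10.967591 + (1-p)*0.000000] = 4.884668


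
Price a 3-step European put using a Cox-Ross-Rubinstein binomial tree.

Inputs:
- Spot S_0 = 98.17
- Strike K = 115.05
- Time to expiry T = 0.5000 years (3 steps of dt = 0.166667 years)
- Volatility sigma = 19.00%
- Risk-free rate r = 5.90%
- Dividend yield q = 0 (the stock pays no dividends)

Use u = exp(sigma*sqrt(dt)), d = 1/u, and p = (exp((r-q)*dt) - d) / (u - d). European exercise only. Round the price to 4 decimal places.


dt = T/N = 0.166667
u = exp(sigma*sqrt(dt)) = 1.080655; d = 1/u = 0.925365
p = (exp((r-q)*dt) - d) / (u - d) = 0.544253
Discount per step: exp(-r*dt) = 0.990215
Stock lattice S(k, i) with i counting down-moves:
  k=0: S(0,0) = 98.1700
  k=1: S(1,0) = 106.0879; S(1,1) = 90.8431
  k=2: S(2,0) = 114.6444; S(2,1) = 98.1700; S(2,2) = 84.0630
  k=3: S(3,0) = 123.8910; S(3,1) = 106.0879; S(3,2) = 90.8431; S(3,3) = 77.7889
Terminal payoffs V(N, i) = max(K - S_T, 0):
  V(3,0) = 0.000000; V(3,1) = 8.962116; V(3,2) = 24.206932; V(3,3) = 37.261069
Backward induction: V(k, i) = exp(-r*dt) * [p * V(k+1, i) + (1-p) * V(k+1, i+1)].
  V(2,0) = exp(-r*dt) * [p*0.000000 + (1-p)*8.962116] = 4.044493
  V(2,1) = exp(-r*dt) * [p*8.962116 + (1-p)*24.206932] = 15.754219
  V(2,2) = exp(-r*dt) * [p*24.206932 + (1-p)*37.261069] = 29.861236
  V(1,0) = exp(-r*dt) * [p*4.044493 + (1-p)*15.754219] = 9.289373
  V(1,1) = exp(-r*dt) * [p*15.754219 + (1-p)*29.861236] = 21.966386
  V(0,0) = exp(-r*dt) * [p*9.289373 + (1-p)*21.966386] = 14.919456

Answer: Price = V(0,0) = 14.9195


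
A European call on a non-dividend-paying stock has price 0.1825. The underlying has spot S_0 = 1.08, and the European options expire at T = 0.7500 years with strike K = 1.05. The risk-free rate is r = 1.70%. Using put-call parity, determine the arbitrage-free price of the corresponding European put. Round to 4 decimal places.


Put-call parity: C - P = S_0 * exp(-qT) - K * exp(-rT).
S_0 * exp(-qT) = 1.0800 * 1.00000000 = 1.08000000
K * exp(-rT) = 1.0500 * 0.98733094 = 1.03669748
P = C - S*exp(-qT) + K*exp(-rT)
P = 0.1825 - 1.08000000 + 1.03669748 = 0.1392

Answer: Put price = 0.1392


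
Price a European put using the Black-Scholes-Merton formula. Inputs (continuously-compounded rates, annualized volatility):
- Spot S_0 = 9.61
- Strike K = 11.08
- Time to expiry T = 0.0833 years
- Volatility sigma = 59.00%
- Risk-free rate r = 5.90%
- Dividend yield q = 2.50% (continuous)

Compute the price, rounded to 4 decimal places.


Answer: Price = 1.6387

Derivation:
d1 = (ln(S/K) + (r - q + 0.5*sigma^2) * T) / (sigma * sqrt(T)) = -0.73410714
d2 = d1 - sigma * sqrt(T) = -0.90439141
exp(-rT) = 0.99509736; exp(-qT) = 0.99791967
P = K * exp(-rT) * N(-d2) - S_0 * exp(-qT) * N(-d1)
N(-d1) = 0.76855828; N(-d2) = 0.81710605
P = 11.0800 * 0.99509736 * 0.81710605 - 9.6100 * 0.99791967 * 0.76855828 = 1.6387


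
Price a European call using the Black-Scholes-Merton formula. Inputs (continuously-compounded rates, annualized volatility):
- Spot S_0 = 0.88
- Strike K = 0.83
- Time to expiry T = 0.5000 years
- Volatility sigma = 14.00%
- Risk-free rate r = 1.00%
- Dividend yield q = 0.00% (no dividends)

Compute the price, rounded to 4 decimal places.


d1 = (ln(S/K) + (r - q + 0.5*sigma^2) * T) / (sigma * sqrt(T)) = 0.69090602
d2 = d1 - sigma * sqrt(T) = 0.59191107
exp(-rT) = 0.99501248; exp(-qT) = 1.00000000
C = S_0 * exp(-qT) * N(d1) - K * exp(-rT) * N(d2)
N(d1) = 0.75518770; N(d2) = 0.72304493
C = 0.8800 * 1.00000000 * 0.75518770 - 0.8300 * 0.99501248 * 0.72304493 = 0.0674

Answer: Price = 0.0674


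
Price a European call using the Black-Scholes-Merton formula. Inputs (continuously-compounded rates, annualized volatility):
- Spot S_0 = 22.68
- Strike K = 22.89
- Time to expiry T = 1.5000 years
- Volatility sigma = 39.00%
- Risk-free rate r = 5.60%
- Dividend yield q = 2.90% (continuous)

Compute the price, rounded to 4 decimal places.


d1 = (ln(S/K) + (r - q + 0.5*sigma^2) * T) / (sigma * sqrt(T)) = 0.30431947
d2 = d1 - sigma * sqrt(T) = -0.17333103
exp(-rT) = 0.91943126; exp(-qT) = 0.95743255
C = S_0 * exp(-qT) * N(d1) - K * exp(-rT) * N(d2)
N(d1) = 0.61955774; N(d2) = 0.43119562
C = 22.6800 * 0.95743255 * 0.61955774 - 22.8900 * 0.91943126 * 0.43119562 = 4.3786

Answer: Price = 4.3786


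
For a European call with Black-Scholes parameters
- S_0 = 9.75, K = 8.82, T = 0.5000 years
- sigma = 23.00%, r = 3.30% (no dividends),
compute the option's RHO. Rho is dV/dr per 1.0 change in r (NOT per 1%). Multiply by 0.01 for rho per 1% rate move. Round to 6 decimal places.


d1 = 0.7991561895; d2 = 0.6365216298
phi(d1) = 0.2898870714; exp(-qT) = 1.0000000000; exp(-rT) = 0.9836353794
N(d2) = 0.7377817562
Rho = K*T*exp(-rT)*N(d2) = 8.8200 * 0.5000 * 0.9836353794 * 0.7377817562 = 3.200373

Answer: Rho = 3.200373


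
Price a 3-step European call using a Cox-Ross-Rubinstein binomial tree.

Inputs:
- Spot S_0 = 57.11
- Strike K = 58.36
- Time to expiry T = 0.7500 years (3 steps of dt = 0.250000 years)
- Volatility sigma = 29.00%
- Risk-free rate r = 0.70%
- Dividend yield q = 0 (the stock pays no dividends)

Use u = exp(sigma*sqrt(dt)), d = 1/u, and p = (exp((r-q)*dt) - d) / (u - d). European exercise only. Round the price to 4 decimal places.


dt = T/N = 0.250000
u = exp(sigma*sqrt(dt)) = 1.156040; d = 1/u = 0.865022
p = (exp((r-q)*dt) - d) / (u - d) = 0.469832
Discount per step: exp(-r*dt) = 0.998252
Stock lattice S(k, i) with i counting down-moves:
  k=0: S(0,0) = 57.1100
  k=1: S(1,0) = 66.0214; S(1,1) = 49.4014
  k=2: S(2,0) = 76.3234; S(2,1) = 57.1100; S(2,2) = 42.7333
  k=3: S(3,0) = 88.2328; S(3,1) = 66.0214; S(3,2) = 49.4014; S(3,3) = 36.9653
Terminal payoffs V(N, i) = max(S_T - K, 0):
  V(3,0) = 29.872840; V(3,1) = 7.661420; V(3,2) = 0.000000; V(3,3) = 0.000000
Backward induction: V(k, i) = exp(-r*dt) * [p * V(k+1, i) + (1-p) * V(k+1, i+1)].
  V(2,0) = exp(-r*dt) * [p*29.872840 + (1-p)*7.661420] = 18.065415
  V(2,1) = exp(-r*dt) * [p*7.661420 + (1-p)*0.000000] = 3.593287
  V(2,2) = exp(-r*dt) * [p*0.000000 + (1-p)*0.000000] = 0.000000
  V(1,0) = exp(-r*dt) * [p*18.065415 + (1-p)*3.593287] = 10.374585
  V(1,1) = exp(-r*dt) * [p*3.593287 + (1-p)*0.000000] = 1.685289
  V(0,0) = exp(-r*dt) * [p*10.374585 + (1-p)*1.685289] = 5.757714

Answer: Price = V(0,0) = 5.7577


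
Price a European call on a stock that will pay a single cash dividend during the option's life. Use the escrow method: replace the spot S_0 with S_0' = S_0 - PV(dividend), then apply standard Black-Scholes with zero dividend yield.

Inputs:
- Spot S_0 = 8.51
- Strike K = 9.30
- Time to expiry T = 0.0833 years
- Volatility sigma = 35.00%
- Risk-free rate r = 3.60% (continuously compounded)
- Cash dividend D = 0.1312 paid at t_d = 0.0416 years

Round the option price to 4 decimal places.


Answer: Price = 0.0737

Derivation:
PV(D) = D * exp(-r * t_d) = 0.1312 * 0.99850352 = 0.13100366
S_0' = S_0 - PV(D) = 8.5100 - 0.13100366 = 8.37899634
d1 = (ln(S_0'/K) + (r + sigma^2/2)*T) / (sigma*sqrt(T)) = -0.95217840
d2 = d1 - sigma*sqrt(T) = -1.05319448
exp(-rT) = 0.99700569
N(d1) = 0.17050326; N(d2) = 0.14612593
C = S_0' * N(d1) - K * exp(-rT) * N(d2) = 8.37899634 * 0.17050326 - 9.3000 * 0.99700569 * 0.14612593 = 0.0737
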